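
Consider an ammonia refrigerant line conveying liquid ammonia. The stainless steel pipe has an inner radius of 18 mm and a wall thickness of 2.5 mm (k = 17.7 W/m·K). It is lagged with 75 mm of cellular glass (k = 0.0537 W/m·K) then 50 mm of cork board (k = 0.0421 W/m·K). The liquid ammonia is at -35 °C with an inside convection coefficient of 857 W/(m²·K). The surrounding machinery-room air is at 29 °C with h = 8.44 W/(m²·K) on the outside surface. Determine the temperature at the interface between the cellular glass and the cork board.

T ≈ 11.5 °C

Radial resistances (cylindrical: R_cond = ln(r_o/r_i)/(2πkL), R_conv = 1/(h·2πrL)):
R_inner film = 1/(h_i·2πr₁L) = 1/(857×2π×0.018×1) = 0.01032 K/W
R_stainless steel pipe wall = ln(20.5/18)/(2π×17.7×1) = 0.001169 K/W
R_cellular glass = ln(95.5/20.5)/(2π×0.0537×1) = 4.56 K/W
R_cork board = ln(145.5/95.5)/(2π×0.0421×1) = 1.592 K/W
R_outer film = 1/(h_o·2πr_oL) = 1/(8.44×2π×0.1455×1) = 0.1296 K/W
R_total = 6.293 K/W
Q = ΔT/R_total = 64/6.293
Q = 10.2 W/m
T_interface = T_inner + Q·ΣR(inner→interface) = -35 + 10.2×4.572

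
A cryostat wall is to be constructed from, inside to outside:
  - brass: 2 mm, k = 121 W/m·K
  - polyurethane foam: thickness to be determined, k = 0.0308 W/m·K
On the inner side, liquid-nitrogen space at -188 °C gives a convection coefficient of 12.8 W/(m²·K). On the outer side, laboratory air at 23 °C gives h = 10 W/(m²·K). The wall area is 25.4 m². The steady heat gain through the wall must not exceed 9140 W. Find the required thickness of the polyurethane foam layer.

Series thermal resistances:
R_inner film = 1/(h_i·A) = 1/(12.8×25.4) = 0.003076 K/W
R_brass = L/(kA) = 0.002/(121×25.4) = 6.507×10^-7 K/W
R_outer film = 1/(h_o·A) = 1/(10×25.4) = 0.003937 K/W
Sum of the known resistances R_other = 0.007013 K/W
Required total resistance R_tot = ΔT/Q_allow = 211/9140 = 0.02309 K/W
R_polyurethane foam = R_tot − R_other = 0.01607 K/W
L = R·k·A = 0.01607×0.0308×25.4

L ≈ 12.6 mm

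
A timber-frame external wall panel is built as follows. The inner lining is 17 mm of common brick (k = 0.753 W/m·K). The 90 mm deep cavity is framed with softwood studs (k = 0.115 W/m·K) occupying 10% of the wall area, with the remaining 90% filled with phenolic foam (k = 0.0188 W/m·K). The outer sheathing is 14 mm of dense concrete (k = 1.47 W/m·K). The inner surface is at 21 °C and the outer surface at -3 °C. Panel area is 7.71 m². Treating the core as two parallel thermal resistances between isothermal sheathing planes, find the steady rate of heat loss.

Q ≈ 57.8 W

Sheathing layers in series; stud and cavity paths in parallel between them.
R_inner = 0.017/(0.753×7.71) = 0.002928 K/W
R_stud  = 0.09/(0.115×0.1×7.71) = 1.015 K/W
R_cav   = 0.09/(0.0188×0.9×7.71) = 0.6899 K/W
1/R_core = 1/R_stud + 1/R_cav → R_core = 0.4107 K/W
R_outer = 0.014/(1.47×7.71) = 0.001235 K/W
R_total = 0.4149 K/W
Q = ΔT/R_total = 24/0.4149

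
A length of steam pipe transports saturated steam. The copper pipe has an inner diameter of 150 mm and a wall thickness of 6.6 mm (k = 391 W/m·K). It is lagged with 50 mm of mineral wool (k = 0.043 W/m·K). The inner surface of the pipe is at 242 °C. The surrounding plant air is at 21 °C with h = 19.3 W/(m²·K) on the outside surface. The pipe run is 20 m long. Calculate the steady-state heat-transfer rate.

Q ≈ 2410 W

Treating each annulus and film as a series resistance:
R_copper pipe wall = ln(81.6/75)/(2π×391×20) = 1.717×10^-6 K/W
R_mineral wool = ln(131.6/81.6)/(2π×0.043×20) = 0.08845 K/W
R_outer film = 1/(h_o·2πr_oL) = 1/(19.3×2π×0.1316×20) = 0.003133 K/W
R_total = 0.09158 K/W
Q = ΔT/R_total = 221/0.09158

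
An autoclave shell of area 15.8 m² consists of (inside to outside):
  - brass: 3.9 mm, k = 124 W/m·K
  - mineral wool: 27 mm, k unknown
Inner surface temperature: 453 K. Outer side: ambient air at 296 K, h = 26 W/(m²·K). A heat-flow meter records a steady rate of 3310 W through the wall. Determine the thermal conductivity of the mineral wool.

k ≈ 0.038 W/(m·K)

Treating each layer as a thermal resistance in series:
R_brass = L/(kA) = 0.0039/(124×15.8) = 1.991×10^-6 K/W
R_outer film = 1/(h_o·A) = 1/(26×15.8) = 0.002434 K/W
Sum of known resistances R_other = 0.002436 K/W
Total R = ΔT/Q = 157/3310 = 0.04743 K/W
R_mineral wool = R_total − R_other = 0.045 K/W
k = L/(R·A) = 0.027/(0.045×15.8)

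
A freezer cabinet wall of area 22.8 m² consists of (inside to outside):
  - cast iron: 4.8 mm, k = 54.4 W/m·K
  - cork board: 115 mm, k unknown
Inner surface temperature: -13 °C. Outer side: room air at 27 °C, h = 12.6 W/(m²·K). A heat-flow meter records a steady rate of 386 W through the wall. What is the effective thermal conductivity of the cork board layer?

k ≈ 0.0504 W/(m·K)

Series thermal resistances:
R_cast iron = L/(kA) = 0.0048/(54.4×22.8) = 3.87×10^-6 K/W
R_outer film = 1/(h_o·A) = 1/(12.6×22.8) = 0.003481 K/W
Sum of known resistances R_other = 0.003485 K/W
Total R = ΔT/Q = 40/386 = 0.1036 K/W
R_cork board = R_total − R_other = 0.1001 K/W
k = L/(R·A) = 0.115/(0.1001×22.8)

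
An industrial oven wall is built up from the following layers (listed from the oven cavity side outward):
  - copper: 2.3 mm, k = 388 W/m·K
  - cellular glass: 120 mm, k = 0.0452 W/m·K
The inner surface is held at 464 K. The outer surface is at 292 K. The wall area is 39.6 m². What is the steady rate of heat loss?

Series thermal resistances:
R_copper = L/(kA) = 0.0023/(388×39.6) = 1.497×10^-7 K/W
R_cellular glass = L/(kA) = 0.12/(0.0452×39.6) = 0.06704 K/W
R_total = 0.06704 K/W
Q = ΔT / R_total = 172 / 0.06704

Q ≈ 2570 W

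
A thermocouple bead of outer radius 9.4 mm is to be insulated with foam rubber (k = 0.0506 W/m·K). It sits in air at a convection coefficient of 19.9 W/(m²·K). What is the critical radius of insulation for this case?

For a sphere r_cr = 2k/h = 2×0.0506/19.9
r_cr = 5.09 mm; since the bare radius (9.4 mm) is above r_cr, any added insulation will reduce heat loss.

r_cr ≈ 5.09 mm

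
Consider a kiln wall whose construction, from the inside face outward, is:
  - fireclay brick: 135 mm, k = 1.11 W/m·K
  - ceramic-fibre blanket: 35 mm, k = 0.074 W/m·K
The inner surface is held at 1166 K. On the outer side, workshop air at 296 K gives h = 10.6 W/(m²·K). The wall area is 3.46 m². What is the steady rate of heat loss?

Model the wall as resistances in series:
R_fireclay brick = L/(kA) = 0.135/(1.11×3.46) = 0.03515 K/W
R_ceramic-fibre blanket = L/(kA) = 0.035/(0.074×3.46) = 0.1367 K/W
R_outer film = 1/(h_o·A) = 1/(10.6×3.46) = 0.02727 K/W
R_total = 0.1991 K/W
Q = ΔT / R_total = 870 / 0.1991

Q ≈ 4370 W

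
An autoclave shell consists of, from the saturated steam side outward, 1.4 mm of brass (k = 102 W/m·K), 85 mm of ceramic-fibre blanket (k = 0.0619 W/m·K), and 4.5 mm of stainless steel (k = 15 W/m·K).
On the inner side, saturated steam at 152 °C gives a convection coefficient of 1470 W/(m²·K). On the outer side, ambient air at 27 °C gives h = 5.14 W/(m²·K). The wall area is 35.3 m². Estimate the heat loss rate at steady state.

Series thermal resistances:
R_inner film = 1/(h_i·A) = 1/(1470×35.3) = 1.927×10^-5 K/W
R_brass = L/(kA) = 0.0014/(102×35.3) = 3.888×10^-7 K/W
R_ceramic-fibre blanket = L/(kA) = 0.085/(0.0619×35.3) = 0.0389 K/W
R_stainless steel = L/(kA) = 0.0045/(15×35.3) = 8.499×10^-6 K/W
R_outer film = 1/(h_o·A) = 1/(5.14×35.3) = 0.005511 K/W
R_total = 0.04444 K/W
Q = ΔT / R_total = 125 / 0.04444

Q ≈ 2810 W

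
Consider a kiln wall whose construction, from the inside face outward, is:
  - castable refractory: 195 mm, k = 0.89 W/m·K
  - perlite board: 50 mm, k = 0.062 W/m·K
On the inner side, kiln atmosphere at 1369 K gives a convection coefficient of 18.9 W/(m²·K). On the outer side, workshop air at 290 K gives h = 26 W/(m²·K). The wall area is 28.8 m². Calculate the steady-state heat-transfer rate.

Model the wall as resistances in series:
R_inner film = 1/(h_i·A) = 1/(18.9×28.8) = 0.001837 K/W
R_castable refractory = L/(kA) = 0.195/(0.89×28.8) = 0.007608 K/W
R_perlite board = L/(kA) = 0.05/(0.062×28.8) = 0.028 K/W
R_outer film = 1/(h_o·A) = 1/(26×28.8) = 0.001335 K/W
R_total = 0.03878 K/W
Q = ΔT / R_total = 1079 / 0.03878

Q ≈ 27800 W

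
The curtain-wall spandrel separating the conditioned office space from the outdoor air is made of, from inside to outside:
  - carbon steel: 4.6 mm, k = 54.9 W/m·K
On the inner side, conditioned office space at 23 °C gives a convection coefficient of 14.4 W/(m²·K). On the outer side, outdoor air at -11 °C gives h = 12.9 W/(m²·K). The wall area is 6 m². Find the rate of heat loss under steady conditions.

Q ≈ 1390 W

Thermal resistances in series:
R_inner film = 1/(h_i·A) = 1/(14.4×6) = 0.01157 K/W
R_carbon steel = L/(kA) = 0.0046/(54.9×6) = 1.396×10^-5 K/W
R_outer film = 1/(h_o·A) = 1/(12.9×6) = 0.01292 K/W
R_total = 0.02451 K/W
Q = ΔT / R_total = 34 / 0.02451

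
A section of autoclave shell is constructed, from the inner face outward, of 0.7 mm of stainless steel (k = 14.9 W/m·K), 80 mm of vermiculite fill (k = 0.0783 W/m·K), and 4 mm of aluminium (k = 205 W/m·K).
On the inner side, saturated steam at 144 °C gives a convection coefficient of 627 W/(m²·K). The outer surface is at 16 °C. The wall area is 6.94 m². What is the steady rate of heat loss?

Q ≈ 868 W

Model the wall as resistances in series:
R_inner film = 1/(h_i·A) = 1/(627×6.94) = 2.298×10^-4 K/W
R_stainless steel = L/(kA) = 0.0007/(14.9×6.94) = 6.769×10^-6 K/W
R_vermiculite fill = L/(kA) = 0.08/(0.0783×6.94) = 0.1472 K/W
R_aluminium = L/(kA) = 0.004/(205×6.94) = 2.812×10^-6 K/W
R_total = 0.1475 K/W
Q = ΔT / R_total = 128 / 0.1475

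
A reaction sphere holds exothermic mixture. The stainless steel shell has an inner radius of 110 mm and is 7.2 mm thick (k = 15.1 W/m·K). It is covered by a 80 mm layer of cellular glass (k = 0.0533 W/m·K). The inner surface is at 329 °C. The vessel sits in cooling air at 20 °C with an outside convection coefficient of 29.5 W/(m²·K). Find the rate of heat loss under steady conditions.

Q ≈ 59 W

Radial (spherical) resistances in series:
R_stainless steel shell = (1/0.11 − 1/0.1172)/(4π×15.1) = 0.002943 K/W
R_cellular glass = (1/0.1172 − 1/0.1972)/(4π×0.0533) = 5.168 K/W
R_outer film = 1/(h·4πr_o²) = 1/(29.5×4π×0.1972²) = 0.06937 K/W
R_total = 5.24 K/W
Q = ΔT/R_total = 309/5.24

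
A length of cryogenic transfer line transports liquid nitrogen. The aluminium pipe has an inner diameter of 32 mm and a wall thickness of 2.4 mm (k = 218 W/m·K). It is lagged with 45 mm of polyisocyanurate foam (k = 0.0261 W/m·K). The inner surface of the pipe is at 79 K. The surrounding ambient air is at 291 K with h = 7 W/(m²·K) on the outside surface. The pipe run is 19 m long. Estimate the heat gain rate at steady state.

Q ≈ 510 W

Radial resistances (cylindrical: R_cond = ln(r_o/r_i)/(2πkL), R_conv = 1/(h·2πrL)):
R_aluminium pipe wall = ln(18.4/16)/(2π×218×19) = 5.37×10^-6 K/W
R_polyisocyanurate foam = ln(63.4/18.4)/(2π×0.0261×19) = 0.397 K/W
R_outer film = 1/(h_o·2πr_oL) = 1/(7×2π×0.0634×19) = 0.01887 K/W
R_total = 0.4159 K/W
Q = ΔT/R_total = 212/0.4159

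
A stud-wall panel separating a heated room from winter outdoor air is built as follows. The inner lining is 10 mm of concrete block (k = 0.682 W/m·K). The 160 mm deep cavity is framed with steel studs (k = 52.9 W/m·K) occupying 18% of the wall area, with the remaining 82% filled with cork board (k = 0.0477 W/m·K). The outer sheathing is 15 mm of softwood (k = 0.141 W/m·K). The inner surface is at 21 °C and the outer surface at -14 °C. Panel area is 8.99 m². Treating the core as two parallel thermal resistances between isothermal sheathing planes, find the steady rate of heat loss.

Q ≈ 2280 W

Sheathing layers in series; stud and cavity paths in parallel between them.
R_inner = 0.01/(0.682×8.99) = 0.001631 K/W
R_stud  = 0.16/(52.9×0.18×8.99) = 0.001869 K/W
R_cav   = 0.16/(0.0477×0.82×8.99) = 0.455 K/W
1/R_core = 1/R_stud + 1/R_cav → R_core = 0.001861 K/W
R_outer = 0.015/(0.141×8.99) = 0.01183 K/W
R_total = 0.01533 K/W
Q = ΔT/R_total = 35/0.01533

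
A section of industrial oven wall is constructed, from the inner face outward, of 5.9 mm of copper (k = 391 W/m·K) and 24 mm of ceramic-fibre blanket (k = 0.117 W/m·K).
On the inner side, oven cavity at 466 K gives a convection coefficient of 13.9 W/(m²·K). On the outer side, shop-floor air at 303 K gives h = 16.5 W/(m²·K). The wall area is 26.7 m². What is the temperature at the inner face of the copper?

T ≈ 431 K

Model the wall as resistances in series:
R_inner film = 1/(h_i·A) = 1/(13.9×26.7) = 0.002694 K/W
R_copper = L/(kA) = 0.0059/(391×26.7) = 5.652×10^-7 K/W
R_ceramic-fibre blanket = L/(kA) = 0.024/(0.117×26.7) = 0.007683 K/W
R_outer film = 1/(h_o·A) = 1/(16.5×26.7) = 0.00227 K/W
R_total = 0.01265 K/W;  Q = ΔT/R_total = 163/0.01265 = 12890 W
T_interface = T_inner − Q·ΣR(inner→interface) = 466 − 12900×0.002694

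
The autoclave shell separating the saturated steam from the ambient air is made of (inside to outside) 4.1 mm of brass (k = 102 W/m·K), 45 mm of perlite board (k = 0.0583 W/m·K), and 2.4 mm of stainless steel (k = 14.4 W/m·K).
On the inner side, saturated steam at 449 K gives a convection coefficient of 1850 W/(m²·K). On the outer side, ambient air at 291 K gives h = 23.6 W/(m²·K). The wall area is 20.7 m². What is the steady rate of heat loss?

Thermal resistances in series:
R_inner film = 1/(h_i·A) = 1/(1850×20.7) = 2.611×10^-5 K/W
R_brass = L/(kA) = 0.0041/(102×20.7) = 1.942×10^-6 K/W
R_perlite board = L/(kA) = 0.045/(0.0583×20.7) = 0.03729 K/W
R_stainless steel = L/(kA) = 0.0024/(14.4×20.7) = 8.052×10^-6 K/W
R_outer film = 1/(h_o·A) = 1/(23.6×20.7) = 0.002047 K/W
R_total = 0.03937 K/W
Q = ΔT / R_total = 158 / 0.03937

Q ≈ 4010 W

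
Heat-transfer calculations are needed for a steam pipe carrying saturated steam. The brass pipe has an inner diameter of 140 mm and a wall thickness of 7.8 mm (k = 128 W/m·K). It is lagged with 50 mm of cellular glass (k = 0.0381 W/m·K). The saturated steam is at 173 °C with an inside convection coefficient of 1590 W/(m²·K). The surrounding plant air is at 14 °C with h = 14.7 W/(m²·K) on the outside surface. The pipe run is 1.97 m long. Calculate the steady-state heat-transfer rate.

Q ≈ 145 W

Treating each annulus and film as a series resistance:
R_inner film = 1/(h_i·2πr₁L) = 1/(1590×2π×0.07×1.97) = 7.259×10^-4 K/W
R_brass pipe wall = ln(77.8/70)/(2π×128×1.97) = 6.668×10^-5 K/W
R_cellular glass = ln(127.8/77.8)/(2π×0.0381×1.97) = 1.052 K/W
R_outer film = 1/(h_o·2πr_oL) = 1/(14.7×2π×0.1278×1.97) = 0.043 K/W
R_total = 1.096 K/W
Q = ΔT/R_total = 159/1.096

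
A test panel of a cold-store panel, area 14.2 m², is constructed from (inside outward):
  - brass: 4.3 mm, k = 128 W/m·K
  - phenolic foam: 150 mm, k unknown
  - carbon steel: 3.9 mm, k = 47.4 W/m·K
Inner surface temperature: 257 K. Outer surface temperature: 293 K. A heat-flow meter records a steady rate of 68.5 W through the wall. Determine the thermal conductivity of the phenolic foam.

k ≈ 0.0201 W/(m·K)

Using the resistance-network approach (series):
R_brass = L/(kA) = 0.0043/(128×14.2) = 2.366×10^-6 K/W
R_carbon steel = L/(kA) = 0.0039/(47.4×14.2) = 5.794×10^-6 K/W
Sum of known resistances R_other = 8.16×10^-6 K/W
Total R = ΔT/Q = 36/68.5 = 0.5255 K/W
R_phenolic foam = R_total − R_other = 0.5255 K/W
k = L/(R·A) = 0.15/(0.5255×14.2)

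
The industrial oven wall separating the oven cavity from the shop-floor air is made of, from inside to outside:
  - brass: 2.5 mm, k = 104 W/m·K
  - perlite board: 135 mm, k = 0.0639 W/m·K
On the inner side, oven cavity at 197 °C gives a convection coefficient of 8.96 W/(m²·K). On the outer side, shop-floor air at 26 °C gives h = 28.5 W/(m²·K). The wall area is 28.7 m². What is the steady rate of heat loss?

Q ≈ 2170 W

Using the resistance-network approach (series):
R_inner film = 1/(h_i·A) = 1/(8.96×28.7) = 0.003889 K/W
R_brass = L/(kA) = 0.0025/(104×28.7) = 8.376×10^-7 K/W
R_perlite board = L/(kA) = 0.135/(0.0639×28.7) = 0.07361 K/W
R_outer film = 1/(h_o·A) = 1/(28.5×28.7) = 0.001223 K/W
R_total = 0.07872 K/W
Q = ΔT / R_total = 171 / 0.07872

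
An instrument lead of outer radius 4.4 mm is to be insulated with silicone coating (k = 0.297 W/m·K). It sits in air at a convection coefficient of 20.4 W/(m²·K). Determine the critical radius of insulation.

r_cr ≈ 14.6 mm

For a cylinder r_cr = k/h = 0.297/20.4
r_cr = 14.6 mm; since the bare radius (4.4 mm) is below r_cr, adding a thin layer of insulation will *increase* heat loss.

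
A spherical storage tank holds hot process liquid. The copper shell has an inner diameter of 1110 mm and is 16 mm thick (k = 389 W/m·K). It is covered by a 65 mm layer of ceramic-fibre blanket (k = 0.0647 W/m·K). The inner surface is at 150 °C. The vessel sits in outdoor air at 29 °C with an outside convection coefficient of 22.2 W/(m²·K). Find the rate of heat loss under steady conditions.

Q ≈ 528 W

For a spherical shell R = (1/r₁ − 1/r₂)/(4πk); film R = 1/(h·4πr²). In series:
R_copper shell = (1/0.555 − 1/0.571)/(4π×389) = 1.033×10^-5 K/W
R_ceramic-fibre blanket = (1/0.571 − 1/0.636)/(4π×0.0647) = 0.2201 K/W
R_outer film = 1/(h·4πr_o²) = 1/(22.2×4π×0.636²) = 0.008862 K/W
R_total = 0.229 K/W
Q = ΔT/R_total = 121/0.229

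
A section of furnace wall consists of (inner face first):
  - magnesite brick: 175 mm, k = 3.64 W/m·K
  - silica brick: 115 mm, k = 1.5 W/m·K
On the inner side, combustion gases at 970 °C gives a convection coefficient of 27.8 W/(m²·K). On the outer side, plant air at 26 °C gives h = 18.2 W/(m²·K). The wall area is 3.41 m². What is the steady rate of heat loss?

Q ≈ 14900 W

Thermal resistances in series:
R_inner film = 1/(h_i·A) = 1/(27.8×3.41) = 0.01055 K/W
R_magnesite brick = L/(kA) = 0.175/(3.64×3.41) = 0.0141 K/W
R_silica brick = L/(kA) = 0.115/(1.5×3.41) = 0.02248 K/W
R_outer film = 1/(h_o·A) = 1/(18.2×3.41) = 0.01611 K/W
R_total = 0.06324 K/W
Q = ΔT / R_total = 944 / 0.06324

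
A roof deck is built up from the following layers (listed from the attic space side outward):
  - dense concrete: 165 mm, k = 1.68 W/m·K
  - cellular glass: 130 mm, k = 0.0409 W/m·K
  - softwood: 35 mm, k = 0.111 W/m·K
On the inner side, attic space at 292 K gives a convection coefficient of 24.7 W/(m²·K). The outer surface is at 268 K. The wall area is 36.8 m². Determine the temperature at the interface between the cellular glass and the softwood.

Series thermal resistances:
R_inner film = 1/(h_i·A) = 1/(24.7×36.8) = 0.0011 K/W
R_dense concrete = L/(kA) = 0.165/(1.68×36.8) = 0.002669 K/W
R_cellular glass = L/(kA) = 0.13/(0.0409×36.8) = 0.08637 K/W
R_softwood = L/(kA) = 0.035/(0.111×36.8) = 0.008568 K/W
R_total = 0.09871 K/W;  Q = ΔT/R_total = 24/0.09871 = 243.1 W
T_interface = T_inner − Q·ΣR(inner→interface) = 292 − 243×0.09014

T ≈ 270 K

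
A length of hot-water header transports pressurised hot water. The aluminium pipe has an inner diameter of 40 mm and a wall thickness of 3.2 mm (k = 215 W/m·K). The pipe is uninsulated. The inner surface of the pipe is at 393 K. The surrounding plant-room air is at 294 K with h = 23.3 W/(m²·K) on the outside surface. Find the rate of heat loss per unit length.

q′ ≈ 336 W/m

Cylindrical conduction, so R = ln(r₂/r₁)/(2πkL) per layer, in series:
R_aluminium pipe wall = ln(23.2/20)/(2π×215×1) = 1.099×10^-4 K/W
R_outer film = 1/(h_o·2πr_oL) = 1/(23.3×2π×0.0232×1) = 0.2944 K/W
R_total = 0.2945 K/W
Q = ΔT/R_total = 99/0.2945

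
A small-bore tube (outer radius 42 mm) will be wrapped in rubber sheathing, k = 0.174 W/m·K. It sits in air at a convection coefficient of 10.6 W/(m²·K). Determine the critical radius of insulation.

For a cylinder r_cr = k/h = 0.174/10.6
r_cr = 16.4 mm; since the bare radius (42 mm) is above r_cr, any added insulation will reduce heat loss.

r_cr ≈ 16.4 mm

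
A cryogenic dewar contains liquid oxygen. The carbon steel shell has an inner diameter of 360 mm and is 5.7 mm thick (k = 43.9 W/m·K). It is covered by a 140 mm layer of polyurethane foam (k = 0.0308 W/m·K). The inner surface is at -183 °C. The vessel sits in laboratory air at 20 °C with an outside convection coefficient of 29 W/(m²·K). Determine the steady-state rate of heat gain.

Each spherical layer contributes R = (1/r_i − 1/r_o)/(4πk):
R_carbon steel shell = (1/0.18 − 1/0.1857)/(4π×43.9) = 3.091×10^-4 K/W
R_polyurethane foam = (1/0.1857 − 1/0.3257)/(4π×0.0308) = 5.981 K/W
R_outer film = 1/(h·4πr_o²) = 1/(29×4π×0.3257²) = 0.02587 K/W
R_total = 6.007 K/W
Q = ΔT/R_total = 203/6.007

Q ≈ 33.8 W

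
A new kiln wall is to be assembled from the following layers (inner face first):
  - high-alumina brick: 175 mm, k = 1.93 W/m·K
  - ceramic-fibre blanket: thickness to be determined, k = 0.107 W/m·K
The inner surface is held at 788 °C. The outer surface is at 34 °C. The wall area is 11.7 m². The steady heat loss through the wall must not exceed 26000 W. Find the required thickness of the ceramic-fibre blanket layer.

L ≈ 26.6 mm

Model the wall as resistances in series:
R_high-alumina brick = L/(kA) = 0.175/(1.93×11.7) = 0.00775 K/W
Sum of the known resistances R_other = 0.00775 K/W
Required total resistance R_tot = ΔT/Q_allow = 754/26000 = 0.029 K/W
R_ceramic-fibre blanket = R_tot − R_other = 0.02125 K/W
L = R·k·A = 0.02125×0.107×11.7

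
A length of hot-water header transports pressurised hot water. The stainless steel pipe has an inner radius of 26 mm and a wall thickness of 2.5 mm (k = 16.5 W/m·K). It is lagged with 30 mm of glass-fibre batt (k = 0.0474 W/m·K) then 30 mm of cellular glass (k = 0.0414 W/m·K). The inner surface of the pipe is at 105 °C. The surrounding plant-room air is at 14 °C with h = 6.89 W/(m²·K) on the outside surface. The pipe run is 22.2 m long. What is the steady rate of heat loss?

Radial resistances (cylindrical: R_cond = ln(r_o/r_i)/(2πkL), R_conv = 1/(h·2πrL)):
R_stainless steel pipe wall = ln(28.5/26)/(2π×16.5×22.2) = 3.989×10^-5 K/W
R_glass-fibre batt = ln(58.5/28.5)/(2π×0.0474×22.2) = 0.1088 K/W
R_cellular glass = ln(88.5/58.5)/(2π×0.0414×22.2) = 0.07169 K/W
R_outer film = 1/(h_o·2πr_oL) = 1/(6.89×2π×0.0885×22.2) = 0.01176 K/W
R_total = 0.1922 K/W
Q = ΔT/R_total = 91/0.1922

Q ≈ 473 W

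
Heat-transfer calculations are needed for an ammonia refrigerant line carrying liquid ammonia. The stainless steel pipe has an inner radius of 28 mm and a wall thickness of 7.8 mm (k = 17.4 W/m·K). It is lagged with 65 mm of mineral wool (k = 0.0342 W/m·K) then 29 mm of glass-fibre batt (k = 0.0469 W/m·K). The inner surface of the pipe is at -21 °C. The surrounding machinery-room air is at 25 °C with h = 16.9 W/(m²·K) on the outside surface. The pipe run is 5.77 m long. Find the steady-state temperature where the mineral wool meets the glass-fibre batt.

T ≈ 17.6 °C

Cylindrical conduction, so R = ln(r₂/r₁)/(2πkL) per layer, in series:
R_stainless steel pipe wall = ln(35.8/28)/(2π×17.4×5.77) = 3.896×10^-4 K/W
R_mineral wool = ln(100.8/35.8)/(2π×0.0342×5.77) = 0.8349 K/W
R_glass-fibre batt = ln(129.8/100.8)/(2π×0.0469×5.77) = 0.1487 K/W
R_outer film = 1/(h_o·2πr_oL) = 1/(16.9×2π×0.1298×5.77) = 0.01257 K/W
R_total = 0.9966 K/W
Q = ΔT/R_total = 46/0.9966
Q = 46.2 W
T_interface = T_inner + Q·ΣR(inner→interface) = -21 + 46.2×0.8353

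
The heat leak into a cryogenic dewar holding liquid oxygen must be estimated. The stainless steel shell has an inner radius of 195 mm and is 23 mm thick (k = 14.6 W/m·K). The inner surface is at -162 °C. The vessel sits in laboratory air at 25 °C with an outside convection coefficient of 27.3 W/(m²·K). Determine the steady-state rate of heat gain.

Spherical conduction: R = (1/r_in − 1/r_out)/(4πk) per layer; series-sum.
R_stainless steel shell = (1/0.195 − 1/0.218)/(4π×14.6) = 0.002949 K/W
R_outer film = 1/(h·4πr_o²) = 1/(27.3×4π×0.218²) = 0.06134 K/W
R_total = 0.06428 K/W
Q = ΔT/R_total = 187/0.06428

Q ≈ 2910 W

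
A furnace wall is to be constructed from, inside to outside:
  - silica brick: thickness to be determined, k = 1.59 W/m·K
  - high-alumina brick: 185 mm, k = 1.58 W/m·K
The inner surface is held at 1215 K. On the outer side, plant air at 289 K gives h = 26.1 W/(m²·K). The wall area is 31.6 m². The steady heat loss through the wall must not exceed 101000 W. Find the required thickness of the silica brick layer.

Thermal resistances in series:
R_high-alumina brick = L/(kA) = 0.185/(1.58×31.6) = 0.003705 K/W
R_outer film = 1/(h_o·A) = 1/(26.1×31.6) = 0.001212 K/W
Sum of the known resistances R_other = 0.004918 K/W
Required total resistance R_tot = ΔT/Q_allow = 926/101000 = 0.009168 K/W
R_silica brick = R_tot − R_other = 0.004251 K/W
L = R·k·A = 0.004251×1.59×31.6

L ≈ 214 mm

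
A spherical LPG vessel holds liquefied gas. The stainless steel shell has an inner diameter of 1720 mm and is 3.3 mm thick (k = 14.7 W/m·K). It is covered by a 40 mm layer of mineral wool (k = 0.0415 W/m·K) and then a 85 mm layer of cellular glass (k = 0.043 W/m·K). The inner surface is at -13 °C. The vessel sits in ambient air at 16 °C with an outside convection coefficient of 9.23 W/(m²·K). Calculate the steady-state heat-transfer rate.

For a spherical shell R = (1/r₁ − 1/r₂)/(4πk); film R = 1/(h·4πr²). In series:
R_stainless steel shell = (1/0.86 − 1/0.8633)/(4π×14.7) = 2.406×10^-5 K/W
R_mineral wool = (1/0.8633 − 1/0.9033)/(4π×0.0415) = 0.09836 K/W
R_cellular glass = (1/0.9033 − 1/0.9883)/(4π×0.043) = 0.1762 K/W
R_outer film = 1/(h·4πr_o²) = 1/(9.23×4π×0.9883²) = 0.008827 K/W
R_total = 0.2834 K/W
Q = ΔT/R_total = 29/0.2834

Q ≈ 102 W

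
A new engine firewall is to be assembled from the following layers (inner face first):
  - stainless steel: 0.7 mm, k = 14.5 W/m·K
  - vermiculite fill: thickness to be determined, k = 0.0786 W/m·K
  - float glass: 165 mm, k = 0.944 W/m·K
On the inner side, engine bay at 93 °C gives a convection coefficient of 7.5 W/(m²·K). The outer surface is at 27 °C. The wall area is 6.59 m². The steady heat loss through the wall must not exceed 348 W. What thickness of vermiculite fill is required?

Using the resistance-network approach (series):
R_inner film = 1/(h_i·A) = 1/(7.5×6.59) = 0.02023 K/W
R_stainless steel = L/(kA) = 0.0007/(14.5×6.59) = 7.326×10^-6 K/W
R_float glass = L/(kA) = 0.165/(0.944×6.59) = 0.02652 K/W
Sum of the known resistances R_other = 0.04676 K/W
Required total resistance R_tot = ΔT/Q_allow = 66/348 = 0.1897 K/W
R_vermiculite fill = R_tot − R_other = 0.1429 K/W
L = R·k·A = 0.1429×0.0786×6.59

L ≈ 74 mm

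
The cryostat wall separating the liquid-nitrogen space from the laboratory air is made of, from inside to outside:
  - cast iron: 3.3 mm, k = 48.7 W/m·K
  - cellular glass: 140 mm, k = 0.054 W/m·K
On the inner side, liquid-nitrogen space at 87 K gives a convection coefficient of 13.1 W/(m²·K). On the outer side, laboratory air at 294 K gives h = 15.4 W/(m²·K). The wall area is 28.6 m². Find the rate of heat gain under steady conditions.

Q ≈ 2170 W

Using the resistance-network approach (series):
R_inner film = 1/(h_i·A) = 1/(13.1×28.6) = 0.002669 K/W
R_cast iron = L/(kA) = 0.0033/(48.7×28.6) = 2.369×10^-6 K/W
R_cellular glass = L/(kA) = 0.14/(0.054×28.6) = 0.09065 K/W
R_outer film = 1/(h_o·A) = 1/(15.4×28.6) = 0.00227 K/W
R_total = 0.09559 K/W
Q = ΔT / R_total = 207 / 0.09559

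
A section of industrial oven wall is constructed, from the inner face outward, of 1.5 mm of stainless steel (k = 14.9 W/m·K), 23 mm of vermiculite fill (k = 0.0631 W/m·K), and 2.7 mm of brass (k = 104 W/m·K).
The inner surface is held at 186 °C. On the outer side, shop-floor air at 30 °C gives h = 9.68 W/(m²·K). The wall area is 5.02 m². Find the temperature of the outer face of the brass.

T ≈ 64.4 °C

Model the wall as resistances in series:
R_stainless steel = L/(kA) = 0.0015/(14.9×5.02) = 2.005×10^-5 K/W
R_vermiculite fill = L/(kA) = 0.023/(0.0631×5.02) = 0.07261 K/W
R_brass = L/(kA) = 0.0027/(104×5.02) = 5.172×10^-6 K/W
R_outer film = 1/(h_o·A) = 1/(9.68×5.02) = 0.02058 K/W
R_total = 0.09321 K/W;  Q = ΔT/R_total = 156/0.09321 = 1674 W
T_interface = T_inner − Q·ΣR(inner→interface) = 186 − 1670×0.07263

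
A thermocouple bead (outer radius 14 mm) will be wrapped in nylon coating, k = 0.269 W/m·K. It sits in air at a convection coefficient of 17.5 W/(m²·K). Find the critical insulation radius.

r_cr ≈ 30.7 mm

For a sphere r_cr = 2k/h = 2×0.269/17.5
r_cr = 30.7 mm; since the bare radius (14 mm) is below r_cr, adding a thin layer of insulation will *increase* heat loss.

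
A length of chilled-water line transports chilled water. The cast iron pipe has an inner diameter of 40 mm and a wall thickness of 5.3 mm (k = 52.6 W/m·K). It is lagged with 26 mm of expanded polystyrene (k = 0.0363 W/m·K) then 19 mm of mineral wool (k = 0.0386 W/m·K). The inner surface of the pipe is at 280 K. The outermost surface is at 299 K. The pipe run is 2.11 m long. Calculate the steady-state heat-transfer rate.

Q ≈ 9.11 W

For a radial system each layer contributes R = ln(r_out/r_in)/(2πkL); films add R = 1/(hA).
R_cast iron pipe wall = ln(25.3/20)/(2π×52.6×2.11) = 3.371×10^-4 K/W
R_expanded polystyrene = ln(51.3/25.3)/(2π×0.0363×2.11) = 1.469 K/W
R_mineral wool = ln(70.3/51.3)/(2π×0.0386×2.11) = 0.6157 K/W
R_total = 2.085 K/W
Q = ΔT/R_total = 19/2.085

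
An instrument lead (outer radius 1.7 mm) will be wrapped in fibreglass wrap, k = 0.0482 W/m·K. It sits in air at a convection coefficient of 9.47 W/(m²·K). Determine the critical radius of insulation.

For a cylinder r_cr = k/h = 0.0482/9.47
r_cr = 5.09 mm; since the bare radius (1.7 mm) is below r_cr, adding a thin layer of insulation will *increase* heat loss.

r_cr ≈ 5.09 mm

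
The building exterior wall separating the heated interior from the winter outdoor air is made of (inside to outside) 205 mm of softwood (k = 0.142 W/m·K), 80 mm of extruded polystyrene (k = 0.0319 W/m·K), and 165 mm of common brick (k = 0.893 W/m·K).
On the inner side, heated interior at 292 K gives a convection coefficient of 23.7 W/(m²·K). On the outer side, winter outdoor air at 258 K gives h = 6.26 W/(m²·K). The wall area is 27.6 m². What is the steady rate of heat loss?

Q ≈ 216 W

Treating each layer as a thermal resistance in series:
R_inner film = 1/(h_i·A) = 1/(23.7×27.6) = 0.001529 K/W
R_softwood = L/(kA) = 0.205/(0.142×27.6) = 0.05231 K/W
R_extruded polystyrene = L/(kA) = 0.08/(0.0319×27.6) = 0.09086 K/W
R_common brick = L/(kA) = 0.165/(0.893×27.6) = 0.006695 K/W
R_outer film = 1/(h_o·A) = 1/(6.26×27.6) = 0.005788 K/W
R_total = 0.1572 K/W
Q = ΔT / R_total = 34 / 0.1572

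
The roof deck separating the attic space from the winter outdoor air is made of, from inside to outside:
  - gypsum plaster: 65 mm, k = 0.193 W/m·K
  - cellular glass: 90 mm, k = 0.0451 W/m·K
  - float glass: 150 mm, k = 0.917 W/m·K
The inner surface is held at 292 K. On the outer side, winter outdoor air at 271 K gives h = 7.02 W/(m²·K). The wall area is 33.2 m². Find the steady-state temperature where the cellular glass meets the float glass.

T ≈ 273 K

Treating each layer as a thermal resistance in series:
R_gypsum plaster = L/(kA) = 0.065/(0.193×33.2) = 0.01014 K/W
R_cellular glass = L/(kA) = 0.09/(0.0451×33.2) = 0.06011 K/W
R_float glass = L/(kA) = 0.15/(0.917×33.2) = 0.004927 K/W
R_outer film = 1/(h_o·A) = 1/(7.02×33.2) = 0.004291 K/W
R_total = 0.07947 K/W;  Q = ΔT/R_total = 21/0.07947 = 264.3 W
T_interface = T_inner − Q·ΣR(inner→interface) = 292 − 264×0.07025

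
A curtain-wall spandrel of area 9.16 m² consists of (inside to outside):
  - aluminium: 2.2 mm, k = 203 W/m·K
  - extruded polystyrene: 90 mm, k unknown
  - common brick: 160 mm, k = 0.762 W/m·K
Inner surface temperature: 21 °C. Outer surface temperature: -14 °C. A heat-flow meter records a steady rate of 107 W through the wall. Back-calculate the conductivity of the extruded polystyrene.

Using the resistance-network approach (series):
R_aluminium = L/(kA) = 0.0022/(203×9.16) = 1.183×10^-6 K/W
R_common brick = L/(kA) = 0.16/(0.762×9.16) = 0.02292 K/W
Sum of known resistances R_other = 0.02292 K/W
Total R = ΔT/Q = 35/107 = 0.3271 K/W
R_extruded polystyrene = R_total − R_other = 0.3042 K/W
k = L/(R·A) = 0.09/(0.3042×9.16)

k ≈ 0.0323 W/(m·K)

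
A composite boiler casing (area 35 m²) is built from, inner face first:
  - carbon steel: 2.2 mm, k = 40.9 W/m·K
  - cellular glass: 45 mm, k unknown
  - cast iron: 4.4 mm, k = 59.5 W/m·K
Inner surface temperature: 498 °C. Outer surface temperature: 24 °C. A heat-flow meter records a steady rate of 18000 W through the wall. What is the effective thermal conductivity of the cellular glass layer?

Using the resistance-network approach (series):
R_carbon steel = L/(kA) = 0.0022/(40.9×35) = 1.537×10^-6 K/W
R_cast iron = L/(kA) = 0.0044/(59.5×35) = 2.113×10^-6 K/W
Sum of known resistances R_other = 3.65×10^-6 K/W
Total R = ΔT/Q = 474/18000 = 0.02633 K/W
R_cellular glass = R_total − R_other = 0.02633 K/W
k = L/(R·A) = 0.045/(0.02633×35)

k ≈ 0.0488 W/(m·K)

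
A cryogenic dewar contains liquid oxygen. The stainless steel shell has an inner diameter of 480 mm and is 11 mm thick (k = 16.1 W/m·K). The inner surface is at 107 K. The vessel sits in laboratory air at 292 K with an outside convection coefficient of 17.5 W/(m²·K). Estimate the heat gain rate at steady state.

Q ≈ 2530 W

Spherical conduction: R = (1/r_in − 1/r_out)/(4πk) per layer; series-sum.
R_stainless steel shell = (1/0.24 − 1/0.251)/(4π×16.1) = 9.026×10^-4 K/W
R_outer film = 1/(h·4πr_o²) = 1/(17.5×4π×0.251²) = 0.07218 K/W
R_total = 0.07308 K/W
Q = ΔT/R_total = 185/0.07308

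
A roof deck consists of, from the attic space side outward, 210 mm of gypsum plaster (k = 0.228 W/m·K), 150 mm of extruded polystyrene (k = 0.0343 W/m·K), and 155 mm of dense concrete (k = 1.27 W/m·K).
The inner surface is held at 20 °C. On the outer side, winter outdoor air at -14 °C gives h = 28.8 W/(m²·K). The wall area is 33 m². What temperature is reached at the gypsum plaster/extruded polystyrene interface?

Using the resistance-network approach (series):
R_gypsum plaster = L/(kA) = 0.21/(0.228×33) = 0.02791 K/W
R_extruded polystyrene = L/(kA) = 0.15/(0.0343×33) = 0.1325 K/W
R_dense concrete = L/(kA) = 0.155/(1.27×33) = 0.003698 K/W
R_outer film = 1/(h_o·A) = 1/(28.8×33) = 0.001052 K/W
R_total = 0.1652 K/W;  Q = ΔT/R_total = 34/0.1652 = 205.8 W
T_interface = T_inner − Q·ΣR(inner→interface) = 20 − 206×0.02791

T ≈ 14.3 °C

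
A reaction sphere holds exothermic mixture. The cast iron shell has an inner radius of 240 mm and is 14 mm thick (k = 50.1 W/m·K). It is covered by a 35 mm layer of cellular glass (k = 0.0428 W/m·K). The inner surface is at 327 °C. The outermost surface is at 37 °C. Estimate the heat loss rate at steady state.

Q ≈ 327 W

Spherical conduction: R = (1/r_in − 1/r_out)/(4πk) per layer; series-sum.
R_cast iron shell = (1/0.24 − 1/0.254)/(4π×50.1) = 3.648×10^-4 K/W
R_cellular glass = (1/0.254 − 1/0.289)/(4π×0.0428) = 0.8865 K/W
R_total = 0.8869 K/W
Q = ΔT/R_total = 290/0.8869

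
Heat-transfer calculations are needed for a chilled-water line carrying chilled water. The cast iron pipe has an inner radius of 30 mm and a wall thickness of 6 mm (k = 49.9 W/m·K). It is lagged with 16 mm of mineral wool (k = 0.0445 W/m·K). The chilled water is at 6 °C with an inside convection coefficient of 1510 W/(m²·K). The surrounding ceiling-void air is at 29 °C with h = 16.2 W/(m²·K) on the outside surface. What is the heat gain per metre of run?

Treating each annulus and film as a series resistance:
R_inner film = 1/(h_i·2πr₁L) = 1/(1510×2π×0.03×1) = 0.003513 K/W
R_cast iron pipe wall = ln(36/30)/(2π×49.9×1) = 5.815×10^-4 K/W
R_mineral wool = ln(52/36)/(2π×0.0445×1) = 1.315 K/W
R_outer film = 1/(h_o·2πr_oL) = 1/(16.2×2π×0.052×1) = 0.1889 K/W
R_total = 1.508 K/W
Q = ΔT/R_total = 23/1.508

q′ ≈ 15.2 W/m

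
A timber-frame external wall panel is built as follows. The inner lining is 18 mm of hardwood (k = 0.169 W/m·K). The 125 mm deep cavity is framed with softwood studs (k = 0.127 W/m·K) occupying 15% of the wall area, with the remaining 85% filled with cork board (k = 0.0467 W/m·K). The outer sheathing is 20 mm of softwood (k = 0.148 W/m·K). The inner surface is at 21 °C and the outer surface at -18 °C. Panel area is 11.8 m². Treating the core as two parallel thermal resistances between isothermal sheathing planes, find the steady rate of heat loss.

Sheathing layers in series; stud and cavity paths in parallel between them.
R_inner = 0.018/(0.169×11.8) = 0.009026 K/W
R_stud  = 0.125/(0.127×0.15×11.8) = 0.5561 K/W
R_cav   = 0.125/(0.0467×0.85×11.8) = 0.2669 K/W
1/R_core = 1/R_stud + 1/R_cav → R_core = 0.1803 K/W
R_outer = 0.02/(0.148×11.8) = 0.01145 K/W
R_total = 0.2008 K/W
Q = ΔT/R_total = 39/0.2008

Q ≈ 194 W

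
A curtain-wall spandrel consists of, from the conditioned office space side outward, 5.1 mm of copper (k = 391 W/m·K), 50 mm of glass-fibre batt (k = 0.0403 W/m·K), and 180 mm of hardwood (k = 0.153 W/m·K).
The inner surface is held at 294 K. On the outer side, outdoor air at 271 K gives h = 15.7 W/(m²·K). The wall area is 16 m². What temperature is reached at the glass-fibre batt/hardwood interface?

T ≈ 282 K

Model the wall as resistances in series:
R_copper = L/(kA) = 0.0051/(391×16) = 8.152×10^-7 K/W
R_glass-fibre batt = L/(kA) = 0.05/(0.0403×16) = 0.07754 K/W
R_hardwood = L/(kA) = 0.18/(0.153×16) = 0.07353 K/W
R_outer film = 1/(h_o·A) = 1/(15.7×16) = 0.003981 K/W
R_total = 0.1551 K/W;  Q = ΔT/R_total = 23/0.1551 = 148.3 W
T_interface = T_inner − Q·ΣR(inner→interface) = 294 − 148×0.07754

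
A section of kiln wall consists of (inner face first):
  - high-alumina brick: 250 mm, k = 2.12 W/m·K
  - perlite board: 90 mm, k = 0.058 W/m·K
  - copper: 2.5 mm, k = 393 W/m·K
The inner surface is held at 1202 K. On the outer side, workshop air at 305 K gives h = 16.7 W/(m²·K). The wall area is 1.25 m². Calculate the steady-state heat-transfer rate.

Q ≈ 648 W

Series thermal resistances:
R_high-alumina brick = L/(kA) = 0.25/(2.12×1.25) = 0.09434 K/W
R_perlite board = L/(kA) = 0.09/(0.058×1.25) = 1.241 K/W
R_copper = L/(kA) = 0.0025/(393×1.25) = 5.089×10^-6 K/W
R_outer film = 1/(h_o·A) = 1/(16.7×1.25) = 0.0479 K/W
R_total = 1.384 K/W
Q = ΔT / R_total = 897 / 1.384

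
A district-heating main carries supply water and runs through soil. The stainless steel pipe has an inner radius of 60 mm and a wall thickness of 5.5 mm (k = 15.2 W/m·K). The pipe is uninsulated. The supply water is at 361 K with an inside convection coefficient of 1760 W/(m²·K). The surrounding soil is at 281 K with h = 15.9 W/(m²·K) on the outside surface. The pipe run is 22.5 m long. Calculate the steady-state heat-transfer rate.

Q ≈ 11600 W

Cylindrical conduction, so R = ln(r₂/r₁)/(2πkL) per layer, in series:
R_inner film = 1/(h_i·2πr₁L) = 1/(1760×2π×0.06×22.5) = 6.698×10^-5 K/W
R_stainless steel pipe wall = ln(65.5/60)/(2π×15.2×22.5) = 4.082×10^-5 K/W
R_outer film = 1/(h_o·2πr_oL) = 1/(15.9×2π×0.0655×22.5) = 0.006792 K/W
R_total = 0.0069 K/W
Q = ΔT/R_total = 80/0.0069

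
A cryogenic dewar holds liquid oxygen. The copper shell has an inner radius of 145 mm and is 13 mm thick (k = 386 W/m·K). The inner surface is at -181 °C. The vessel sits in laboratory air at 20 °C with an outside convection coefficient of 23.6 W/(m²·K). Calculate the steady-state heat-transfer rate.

Each spherical layer contributes R = (1/r_i − 1/r_o)/(4πk):
R_copper shell = (1/0.145 − 1/0.158)/(4π×386) = 1.17×10^-4 K/W
R_outer film = 1/(h·4πr_o²) = 1/(23.6×4π×0.158²) = 0.1351 K/W
R_total = 0.1352 K/W
Q = ΔT/R_total = 201/0.1352

Q ≈ 1490 W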